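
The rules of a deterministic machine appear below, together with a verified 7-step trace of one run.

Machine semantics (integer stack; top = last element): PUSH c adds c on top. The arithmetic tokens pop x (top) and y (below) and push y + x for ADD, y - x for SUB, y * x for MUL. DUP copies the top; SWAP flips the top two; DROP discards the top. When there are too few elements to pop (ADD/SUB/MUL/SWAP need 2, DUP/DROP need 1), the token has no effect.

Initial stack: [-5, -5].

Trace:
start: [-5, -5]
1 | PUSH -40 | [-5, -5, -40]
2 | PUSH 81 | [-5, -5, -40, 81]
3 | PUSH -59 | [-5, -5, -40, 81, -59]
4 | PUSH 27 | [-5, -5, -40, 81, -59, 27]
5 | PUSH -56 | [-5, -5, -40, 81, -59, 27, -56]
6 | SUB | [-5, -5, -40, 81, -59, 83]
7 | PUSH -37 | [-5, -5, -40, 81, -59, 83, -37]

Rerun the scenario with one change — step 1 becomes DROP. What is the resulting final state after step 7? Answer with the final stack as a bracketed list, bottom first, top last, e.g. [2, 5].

[-5, 81, -59, 83, -37]

(re-executing from step 1 with the substitution; state before step 1: [-5, -5])
1 | DROP | [-5]
2 | PUSH 81 | [-5, 81]
3 | PUSH -59 | [-5, 81, -59]
4 | PUSH 27 | [-5, 81, -59, 27]
5 | PUSH -56 | [-5, 81, -59, 27, -56]
6 | SUB | [-5, 81, -59, 83]
7 | PUSH -37 | [-5, 81, -59, 83, -37]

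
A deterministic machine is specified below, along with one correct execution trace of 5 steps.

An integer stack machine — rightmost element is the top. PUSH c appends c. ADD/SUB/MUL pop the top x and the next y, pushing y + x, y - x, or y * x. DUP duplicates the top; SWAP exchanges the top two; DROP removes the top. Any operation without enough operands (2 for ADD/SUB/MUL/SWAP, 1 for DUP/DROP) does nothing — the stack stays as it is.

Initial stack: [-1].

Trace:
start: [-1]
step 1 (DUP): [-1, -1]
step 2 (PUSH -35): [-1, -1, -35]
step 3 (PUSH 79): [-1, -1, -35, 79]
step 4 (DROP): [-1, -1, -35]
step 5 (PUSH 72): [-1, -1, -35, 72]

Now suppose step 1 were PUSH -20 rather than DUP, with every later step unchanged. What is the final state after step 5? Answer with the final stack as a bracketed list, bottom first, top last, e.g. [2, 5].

(re-executing from step 1 with the substitution; state before step 1: [-1])
step 1 (PUSH -20): [-1, -20]
step 2 (PUSH -35): [-1, -20, -35]
step 3 (PUSH 79): [-1, -20, -35, 79]
step 4 (DROP): [-1, -20, -35]
step 5 (PUSH 72): [-1, -20, -35, 72]

[-1, -20, -35, 72]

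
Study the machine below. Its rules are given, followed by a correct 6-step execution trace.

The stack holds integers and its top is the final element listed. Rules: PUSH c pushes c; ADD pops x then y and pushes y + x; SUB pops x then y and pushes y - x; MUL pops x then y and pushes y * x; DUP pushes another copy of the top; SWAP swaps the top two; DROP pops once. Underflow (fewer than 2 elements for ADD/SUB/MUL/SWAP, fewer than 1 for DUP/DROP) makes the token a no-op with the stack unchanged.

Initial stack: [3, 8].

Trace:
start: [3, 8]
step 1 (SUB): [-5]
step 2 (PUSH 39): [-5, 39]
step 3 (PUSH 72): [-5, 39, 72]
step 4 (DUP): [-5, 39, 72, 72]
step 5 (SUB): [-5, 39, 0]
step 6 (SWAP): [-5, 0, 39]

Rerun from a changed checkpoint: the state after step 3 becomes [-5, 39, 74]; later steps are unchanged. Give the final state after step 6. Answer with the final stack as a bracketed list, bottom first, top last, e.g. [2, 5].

state after step 3 := [-5, 39, 74]
step 4 (DUP): [-5, 39, 74, 74]
step 5 (SUB): [-5, 39, 0]
step 6 (SWAP): [-5, 0, 39]

[-5, 0, 39]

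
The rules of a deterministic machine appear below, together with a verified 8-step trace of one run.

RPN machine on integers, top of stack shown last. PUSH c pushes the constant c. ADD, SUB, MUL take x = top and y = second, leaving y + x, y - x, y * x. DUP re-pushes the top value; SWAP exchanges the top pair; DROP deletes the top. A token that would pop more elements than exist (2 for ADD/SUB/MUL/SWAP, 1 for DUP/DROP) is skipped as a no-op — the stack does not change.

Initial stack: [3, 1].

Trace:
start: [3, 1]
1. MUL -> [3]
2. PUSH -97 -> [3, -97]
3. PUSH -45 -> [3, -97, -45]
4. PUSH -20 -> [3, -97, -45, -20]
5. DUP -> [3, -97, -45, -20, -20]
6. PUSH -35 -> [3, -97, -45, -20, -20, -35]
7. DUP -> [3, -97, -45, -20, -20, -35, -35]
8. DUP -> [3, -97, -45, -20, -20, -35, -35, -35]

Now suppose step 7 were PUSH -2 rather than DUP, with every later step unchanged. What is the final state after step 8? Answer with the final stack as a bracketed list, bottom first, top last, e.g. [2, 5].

[3, -97, -45, -20, -20, -35, -2, -2]

(re-executing from step 7 with the substitution; state before step 7: [3, -97, -45, -20, -20, -35])
7. PUSH -2 -> [3, -97, -45, -20, -20, -35, -2]
8. DUP -> [3, -97, -45, -20, -20, -35, -2, -2]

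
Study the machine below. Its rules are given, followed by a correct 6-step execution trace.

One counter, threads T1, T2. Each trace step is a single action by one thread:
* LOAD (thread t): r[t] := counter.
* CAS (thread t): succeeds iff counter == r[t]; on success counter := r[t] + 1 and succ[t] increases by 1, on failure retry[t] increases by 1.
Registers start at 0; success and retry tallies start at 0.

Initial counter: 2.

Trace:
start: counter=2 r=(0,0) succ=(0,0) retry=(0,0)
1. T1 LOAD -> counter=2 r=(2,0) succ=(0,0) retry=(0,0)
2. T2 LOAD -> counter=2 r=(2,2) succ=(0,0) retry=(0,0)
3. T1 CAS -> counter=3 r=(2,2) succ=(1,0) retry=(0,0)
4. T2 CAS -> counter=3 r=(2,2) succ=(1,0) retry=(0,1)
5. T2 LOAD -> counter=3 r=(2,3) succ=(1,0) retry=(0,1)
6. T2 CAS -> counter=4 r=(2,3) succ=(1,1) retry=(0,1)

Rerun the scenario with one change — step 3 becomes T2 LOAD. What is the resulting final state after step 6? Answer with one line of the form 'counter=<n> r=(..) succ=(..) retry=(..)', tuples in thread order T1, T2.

counter=4 r=(2,3) succ=(0,2) retry=(0,0)

(re-executing from step 3 with the substitution; state before step 3: counter=2 r=(2,2) succ=(0,0) retry=(0,0))
3. T2 LOAD -> counter=2 r=(2,2) succ=(0,0) retry=(0,0)
4. T2 CAS -> counter=3 r=(2,2) succ=(0,1) retry=(0,0)
5. T2 LOAD -> counter=3 r=(2,3) succ=(0,1) retry=(0,0)
6. T2 CAS -> counter=4 r=(2,3) succ=(0,2) retry=(0,0)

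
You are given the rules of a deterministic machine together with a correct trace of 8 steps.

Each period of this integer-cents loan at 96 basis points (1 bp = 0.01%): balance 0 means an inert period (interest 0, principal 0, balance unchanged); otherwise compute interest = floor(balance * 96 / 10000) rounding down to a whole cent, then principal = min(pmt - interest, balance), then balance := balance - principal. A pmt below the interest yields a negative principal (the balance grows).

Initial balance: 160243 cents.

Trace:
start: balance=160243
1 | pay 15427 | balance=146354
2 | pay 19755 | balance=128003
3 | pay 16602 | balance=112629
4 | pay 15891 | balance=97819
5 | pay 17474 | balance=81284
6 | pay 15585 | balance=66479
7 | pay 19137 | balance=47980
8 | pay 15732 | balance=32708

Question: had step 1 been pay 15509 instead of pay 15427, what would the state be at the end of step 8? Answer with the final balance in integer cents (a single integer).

(re-executing from step 1 with the substitution; state before step 1: balance=160243)
1 | pay 15509 | balance=146272
2 | pay 19755 | balance=127921
3 | pay 16602 | balance=112547
4 | pay 15891 | balance=97736
5 | pay 17474 | balance=81200
6 | pay 15585 | balance=66394
7 | pay 19137 | balance=47894
8 | pay 15732 | balance=32621

32621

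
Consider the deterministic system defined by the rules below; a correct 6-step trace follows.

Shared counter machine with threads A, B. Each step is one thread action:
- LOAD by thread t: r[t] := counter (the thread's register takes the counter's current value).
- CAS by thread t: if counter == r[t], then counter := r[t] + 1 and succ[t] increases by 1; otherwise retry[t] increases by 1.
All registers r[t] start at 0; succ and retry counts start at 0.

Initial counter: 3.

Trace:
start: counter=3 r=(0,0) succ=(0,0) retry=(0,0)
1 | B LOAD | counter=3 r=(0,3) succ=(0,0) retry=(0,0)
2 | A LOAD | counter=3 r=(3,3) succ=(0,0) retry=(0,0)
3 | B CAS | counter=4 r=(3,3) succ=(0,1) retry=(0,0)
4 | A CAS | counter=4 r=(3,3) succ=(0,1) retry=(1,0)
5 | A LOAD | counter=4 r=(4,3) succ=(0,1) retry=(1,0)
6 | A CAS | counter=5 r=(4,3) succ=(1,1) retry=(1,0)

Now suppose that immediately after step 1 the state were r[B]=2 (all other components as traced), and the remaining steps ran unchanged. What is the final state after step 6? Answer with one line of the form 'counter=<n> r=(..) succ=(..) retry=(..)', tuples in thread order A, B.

counter=5 r=(4,2) succ=(2,0) retry=(0,1)

state after step 1 := counter=3 r=(0,2) succ=(0,0) retry=(0,0)
2 | A LOAD | counter=3 r=(3,2) succ=(0,0) retry=(0,0)
3 | B CAS | counter=3 r=(3,2) succ=(0,0) retry=(0,1)
4 | A CAS | counter=4 r=(3,2) succ=(1,0) retry=(0,1)
5 | A LOAD | counter=4 r=(4,2) succ=(1,0) retry=(0,1)
6 | A CAS | counter=5 r=(4,2) succ=(2,0) retry=(0,1)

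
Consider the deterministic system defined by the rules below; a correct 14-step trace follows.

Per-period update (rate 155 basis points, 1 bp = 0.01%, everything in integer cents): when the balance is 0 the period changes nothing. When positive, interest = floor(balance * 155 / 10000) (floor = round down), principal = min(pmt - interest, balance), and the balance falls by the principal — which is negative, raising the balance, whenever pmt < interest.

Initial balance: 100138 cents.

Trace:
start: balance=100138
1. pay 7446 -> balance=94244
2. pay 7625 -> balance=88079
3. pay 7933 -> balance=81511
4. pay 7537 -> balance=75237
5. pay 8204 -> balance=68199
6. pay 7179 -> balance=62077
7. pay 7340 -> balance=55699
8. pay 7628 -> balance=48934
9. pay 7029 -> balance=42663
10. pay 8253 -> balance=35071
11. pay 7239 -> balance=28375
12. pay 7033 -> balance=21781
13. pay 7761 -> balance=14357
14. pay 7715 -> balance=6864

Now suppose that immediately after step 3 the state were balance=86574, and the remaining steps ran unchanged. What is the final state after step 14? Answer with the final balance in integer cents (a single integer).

12858

state after step 3 := balance=86574
4. pay 7537 -> balance=80378
5. pay 8204 -> balance=73419
6. pay 7179 -> balance=67377
7. pay 7340 -> balance=61081
8. pay 7628 -> balance=54399
9. pay 7029 -> balance=48213
10. pay 8253 -> balance=40707
11. pay 7239 -> balance=34098
12. pay 7033 -> balance=27593
13. pay 7761 -> balance=20259
14. pay 7715 -> balance=12858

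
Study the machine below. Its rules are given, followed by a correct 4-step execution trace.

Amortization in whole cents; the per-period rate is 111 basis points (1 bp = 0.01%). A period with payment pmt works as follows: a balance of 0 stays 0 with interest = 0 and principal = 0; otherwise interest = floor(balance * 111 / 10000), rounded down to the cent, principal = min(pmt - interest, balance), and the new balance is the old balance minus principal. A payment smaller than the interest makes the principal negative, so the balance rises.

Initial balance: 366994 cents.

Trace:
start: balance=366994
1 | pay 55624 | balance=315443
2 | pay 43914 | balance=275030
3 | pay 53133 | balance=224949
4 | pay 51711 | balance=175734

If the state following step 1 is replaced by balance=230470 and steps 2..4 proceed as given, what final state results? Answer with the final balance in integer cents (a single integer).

87901

state after step 1 := balance=230470
2 | pay 43914 | balance=189114
3 | pay 53133 | balance=138080
4 | pay 51711 | balance=87901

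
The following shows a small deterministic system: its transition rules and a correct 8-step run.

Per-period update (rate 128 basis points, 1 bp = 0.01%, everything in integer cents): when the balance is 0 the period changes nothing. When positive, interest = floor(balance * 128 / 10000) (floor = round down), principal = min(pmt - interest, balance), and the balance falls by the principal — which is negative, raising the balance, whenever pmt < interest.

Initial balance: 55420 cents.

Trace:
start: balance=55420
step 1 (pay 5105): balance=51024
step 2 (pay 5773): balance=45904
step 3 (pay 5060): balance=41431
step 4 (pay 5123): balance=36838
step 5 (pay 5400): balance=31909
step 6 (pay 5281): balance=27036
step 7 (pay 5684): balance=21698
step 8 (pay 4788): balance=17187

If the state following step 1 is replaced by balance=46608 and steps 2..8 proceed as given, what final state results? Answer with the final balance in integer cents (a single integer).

state after step 1 := balance=46608
step 2 (pay 5773): balance=41431
step 3 (pay 5060): balance=36901
step 4 (pay 5123): balance=32250
step 5 (pay 5400): balance=27262
step 6 (pay 5281): balance=22329
step 7 (pay 5684): balance=16930
step 8 (pay 4788): balance=12358

12358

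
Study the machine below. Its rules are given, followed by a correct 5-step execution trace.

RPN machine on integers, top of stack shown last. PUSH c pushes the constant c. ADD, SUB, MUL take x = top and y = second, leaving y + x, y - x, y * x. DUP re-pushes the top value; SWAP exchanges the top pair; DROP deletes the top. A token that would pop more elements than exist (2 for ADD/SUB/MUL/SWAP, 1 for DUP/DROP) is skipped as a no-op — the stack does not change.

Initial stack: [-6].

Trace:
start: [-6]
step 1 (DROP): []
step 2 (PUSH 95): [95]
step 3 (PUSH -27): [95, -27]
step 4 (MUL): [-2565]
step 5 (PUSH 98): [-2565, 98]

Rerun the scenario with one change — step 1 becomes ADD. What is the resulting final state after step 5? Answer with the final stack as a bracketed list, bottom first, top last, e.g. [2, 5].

(re-executing from step 1 with the substitution; state before step 1: [-6])
step 1 (ADD): [-6]
step 2 (PUSH 95): [-6, 95]
step 3 (PUSH -27): [-6, 95, -27]
step 4 (MUL): [-6, -2565]
step 5 (PUSH 98): [-6, -2565, 98]

[-6, -2565, 98]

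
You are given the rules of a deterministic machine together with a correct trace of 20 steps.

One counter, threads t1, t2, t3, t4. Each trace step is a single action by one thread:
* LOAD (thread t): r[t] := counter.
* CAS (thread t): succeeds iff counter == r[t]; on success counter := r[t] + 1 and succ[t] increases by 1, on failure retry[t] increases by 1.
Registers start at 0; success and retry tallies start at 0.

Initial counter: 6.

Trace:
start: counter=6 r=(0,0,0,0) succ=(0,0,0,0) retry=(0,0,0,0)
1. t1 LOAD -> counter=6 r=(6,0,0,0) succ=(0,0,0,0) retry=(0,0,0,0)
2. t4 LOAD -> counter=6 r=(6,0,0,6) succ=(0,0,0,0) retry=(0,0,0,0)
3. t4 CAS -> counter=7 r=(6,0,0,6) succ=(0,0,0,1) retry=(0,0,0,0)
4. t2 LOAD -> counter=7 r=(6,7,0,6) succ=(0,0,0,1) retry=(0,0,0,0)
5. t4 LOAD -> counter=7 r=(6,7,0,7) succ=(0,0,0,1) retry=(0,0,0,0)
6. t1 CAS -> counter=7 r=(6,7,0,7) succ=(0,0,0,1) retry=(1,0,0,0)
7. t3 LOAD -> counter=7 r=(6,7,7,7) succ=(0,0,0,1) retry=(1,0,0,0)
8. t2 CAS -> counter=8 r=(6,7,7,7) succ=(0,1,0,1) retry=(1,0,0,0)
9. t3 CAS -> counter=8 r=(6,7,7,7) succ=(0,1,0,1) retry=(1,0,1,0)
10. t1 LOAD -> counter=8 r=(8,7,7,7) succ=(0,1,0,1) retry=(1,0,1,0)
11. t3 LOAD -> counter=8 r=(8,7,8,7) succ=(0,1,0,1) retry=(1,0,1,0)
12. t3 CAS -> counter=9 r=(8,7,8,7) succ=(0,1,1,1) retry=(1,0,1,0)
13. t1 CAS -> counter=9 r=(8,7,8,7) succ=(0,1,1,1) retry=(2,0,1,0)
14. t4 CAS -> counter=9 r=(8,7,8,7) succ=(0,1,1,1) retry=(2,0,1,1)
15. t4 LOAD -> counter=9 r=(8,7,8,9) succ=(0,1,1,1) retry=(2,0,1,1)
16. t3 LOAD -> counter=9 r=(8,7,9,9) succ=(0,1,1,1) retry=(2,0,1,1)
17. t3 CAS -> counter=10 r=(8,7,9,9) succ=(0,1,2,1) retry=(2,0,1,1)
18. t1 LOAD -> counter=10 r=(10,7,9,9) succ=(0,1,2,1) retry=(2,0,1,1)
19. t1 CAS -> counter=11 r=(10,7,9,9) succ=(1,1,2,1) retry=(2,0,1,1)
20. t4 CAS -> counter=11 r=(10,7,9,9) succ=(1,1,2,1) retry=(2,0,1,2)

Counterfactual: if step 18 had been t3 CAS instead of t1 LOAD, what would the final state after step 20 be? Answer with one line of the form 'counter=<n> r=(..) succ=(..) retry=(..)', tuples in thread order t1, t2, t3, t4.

counter=10 r=(8,7,9,9) succ=(0,1,2,1) retry=(3,0,2,2)

(re-executing from step 18 with the substitution; state before step 18: counter=10 r=(8,7,9,9) succ=(0,1,2,1) retry=(2,0,1,1))
18. t3 CAS -> counter=10 r=(8,7,9,9) succ=(0,1,2,1) retry=(2,0,2,1)
19. t1 CAS -> counter=10 r=(8,7,9,9) succ=(0,1,2,1) retry=(3,0,2,1)
20. t4 CAS -> counter=10 r=(8,7,9,9) succ=(0,1,2,1) retry=(3,0,2,2)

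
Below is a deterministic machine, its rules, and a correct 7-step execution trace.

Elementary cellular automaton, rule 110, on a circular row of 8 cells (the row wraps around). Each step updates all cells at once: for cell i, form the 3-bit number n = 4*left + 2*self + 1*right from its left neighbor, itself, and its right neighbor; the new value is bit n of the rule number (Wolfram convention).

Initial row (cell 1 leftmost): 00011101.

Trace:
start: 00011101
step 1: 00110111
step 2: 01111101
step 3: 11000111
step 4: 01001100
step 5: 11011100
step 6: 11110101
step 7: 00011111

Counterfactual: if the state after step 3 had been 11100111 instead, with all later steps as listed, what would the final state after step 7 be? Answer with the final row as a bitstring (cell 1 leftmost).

state after step 3 := 11100111
step 4: 00101100
step 5: 01111100
step 6: 11000100
step 7: 11001101

11001101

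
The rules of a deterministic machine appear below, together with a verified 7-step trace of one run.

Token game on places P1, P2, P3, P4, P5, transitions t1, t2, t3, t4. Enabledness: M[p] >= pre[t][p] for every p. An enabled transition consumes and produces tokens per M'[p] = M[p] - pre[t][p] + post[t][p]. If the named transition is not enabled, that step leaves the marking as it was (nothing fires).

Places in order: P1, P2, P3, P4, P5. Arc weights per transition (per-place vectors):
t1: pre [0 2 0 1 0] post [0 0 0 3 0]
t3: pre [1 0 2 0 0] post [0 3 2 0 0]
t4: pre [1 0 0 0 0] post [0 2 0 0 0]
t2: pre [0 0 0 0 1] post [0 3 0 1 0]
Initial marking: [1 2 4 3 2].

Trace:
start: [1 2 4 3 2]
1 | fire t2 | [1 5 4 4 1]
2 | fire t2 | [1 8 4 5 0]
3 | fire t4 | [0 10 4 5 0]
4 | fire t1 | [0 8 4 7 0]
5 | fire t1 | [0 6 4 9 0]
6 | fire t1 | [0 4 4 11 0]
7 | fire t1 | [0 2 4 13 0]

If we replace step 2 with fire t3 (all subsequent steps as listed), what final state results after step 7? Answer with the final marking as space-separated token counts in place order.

0 0 4 12 1

(re-executing from step 2 with the substitution; state before step 2: [1 5 4 4 1])
2 | fire t3 | [0 8 4 4 1]
3 | fire t4 | [0 8 4 4 1]
4 | fire t1 | [0 6 4 6 1]
5 | fire t1 | [0 4 4 8 1]
6 | fire t1 | [0 2 4 10 1]
7 | fire t1 | [0 0 4 12 1]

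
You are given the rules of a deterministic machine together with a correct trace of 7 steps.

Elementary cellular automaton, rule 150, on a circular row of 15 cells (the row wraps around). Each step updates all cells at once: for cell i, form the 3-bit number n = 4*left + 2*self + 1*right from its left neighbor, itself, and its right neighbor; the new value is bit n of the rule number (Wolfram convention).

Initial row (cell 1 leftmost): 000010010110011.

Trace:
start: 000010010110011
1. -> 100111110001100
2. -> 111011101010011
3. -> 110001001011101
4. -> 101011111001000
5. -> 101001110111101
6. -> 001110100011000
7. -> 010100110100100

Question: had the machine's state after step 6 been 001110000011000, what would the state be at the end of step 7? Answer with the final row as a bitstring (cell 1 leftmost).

state after step 6 := 001110000011000
7. -> 010101000100100

010101000100100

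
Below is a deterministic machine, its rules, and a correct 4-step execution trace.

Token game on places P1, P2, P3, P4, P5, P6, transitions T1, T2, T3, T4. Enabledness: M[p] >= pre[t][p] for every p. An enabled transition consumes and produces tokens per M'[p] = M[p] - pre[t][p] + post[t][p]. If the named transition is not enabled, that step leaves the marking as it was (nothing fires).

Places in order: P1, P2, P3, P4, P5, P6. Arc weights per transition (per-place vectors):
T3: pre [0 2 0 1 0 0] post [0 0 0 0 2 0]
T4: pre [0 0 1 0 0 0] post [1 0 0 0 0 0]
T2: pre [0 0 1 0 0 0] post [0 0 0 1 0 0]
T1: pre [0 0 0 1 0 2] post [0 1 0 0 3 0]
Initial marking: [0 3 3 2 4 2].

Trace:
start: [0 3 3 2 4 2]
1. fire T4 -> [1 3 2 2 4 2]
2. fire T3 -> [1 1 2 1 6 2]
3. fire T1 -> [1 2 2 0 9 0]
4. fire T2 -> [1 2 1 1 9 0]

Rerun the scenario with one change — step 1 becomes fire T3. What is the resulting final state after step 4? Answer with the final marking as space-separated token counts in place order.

(re-executing from step 1 with the substitution; state before step 1: [0 3 3 2 4 2])
1. fire T3 -> [0 1 3 1 6 2]
2. fire T3 -> [0 1 3 1 6 2]
3. fire T1 -> [0 2 3 0 9 0]
4. fire T2 -> [0 2 2 1 9 0]

0 2 2 1 9 0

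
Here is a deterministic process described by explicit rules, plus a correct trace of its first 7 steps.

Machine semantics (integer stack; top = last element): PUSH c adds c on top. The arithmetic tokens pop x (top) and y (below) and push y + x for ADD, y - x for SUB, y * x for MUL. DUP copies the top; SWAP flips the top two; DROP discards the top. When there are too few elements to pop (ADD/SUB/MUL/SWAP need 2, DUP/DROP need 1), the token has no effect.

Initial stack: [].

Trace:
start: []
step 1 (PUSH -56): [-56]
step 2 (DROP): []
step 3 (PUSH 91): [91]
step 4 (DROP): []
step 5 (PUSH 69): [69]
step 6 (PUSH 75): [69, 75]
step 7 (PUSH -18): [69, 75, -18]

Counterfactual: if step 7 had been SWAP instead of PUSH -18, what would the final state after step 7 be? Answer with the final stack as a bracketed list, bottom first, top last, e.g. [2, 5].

[75, 69]

(re-executing from step 7 with the substitution; state before step 7: [69, 75])
step 7 (SWAP): [75, 69]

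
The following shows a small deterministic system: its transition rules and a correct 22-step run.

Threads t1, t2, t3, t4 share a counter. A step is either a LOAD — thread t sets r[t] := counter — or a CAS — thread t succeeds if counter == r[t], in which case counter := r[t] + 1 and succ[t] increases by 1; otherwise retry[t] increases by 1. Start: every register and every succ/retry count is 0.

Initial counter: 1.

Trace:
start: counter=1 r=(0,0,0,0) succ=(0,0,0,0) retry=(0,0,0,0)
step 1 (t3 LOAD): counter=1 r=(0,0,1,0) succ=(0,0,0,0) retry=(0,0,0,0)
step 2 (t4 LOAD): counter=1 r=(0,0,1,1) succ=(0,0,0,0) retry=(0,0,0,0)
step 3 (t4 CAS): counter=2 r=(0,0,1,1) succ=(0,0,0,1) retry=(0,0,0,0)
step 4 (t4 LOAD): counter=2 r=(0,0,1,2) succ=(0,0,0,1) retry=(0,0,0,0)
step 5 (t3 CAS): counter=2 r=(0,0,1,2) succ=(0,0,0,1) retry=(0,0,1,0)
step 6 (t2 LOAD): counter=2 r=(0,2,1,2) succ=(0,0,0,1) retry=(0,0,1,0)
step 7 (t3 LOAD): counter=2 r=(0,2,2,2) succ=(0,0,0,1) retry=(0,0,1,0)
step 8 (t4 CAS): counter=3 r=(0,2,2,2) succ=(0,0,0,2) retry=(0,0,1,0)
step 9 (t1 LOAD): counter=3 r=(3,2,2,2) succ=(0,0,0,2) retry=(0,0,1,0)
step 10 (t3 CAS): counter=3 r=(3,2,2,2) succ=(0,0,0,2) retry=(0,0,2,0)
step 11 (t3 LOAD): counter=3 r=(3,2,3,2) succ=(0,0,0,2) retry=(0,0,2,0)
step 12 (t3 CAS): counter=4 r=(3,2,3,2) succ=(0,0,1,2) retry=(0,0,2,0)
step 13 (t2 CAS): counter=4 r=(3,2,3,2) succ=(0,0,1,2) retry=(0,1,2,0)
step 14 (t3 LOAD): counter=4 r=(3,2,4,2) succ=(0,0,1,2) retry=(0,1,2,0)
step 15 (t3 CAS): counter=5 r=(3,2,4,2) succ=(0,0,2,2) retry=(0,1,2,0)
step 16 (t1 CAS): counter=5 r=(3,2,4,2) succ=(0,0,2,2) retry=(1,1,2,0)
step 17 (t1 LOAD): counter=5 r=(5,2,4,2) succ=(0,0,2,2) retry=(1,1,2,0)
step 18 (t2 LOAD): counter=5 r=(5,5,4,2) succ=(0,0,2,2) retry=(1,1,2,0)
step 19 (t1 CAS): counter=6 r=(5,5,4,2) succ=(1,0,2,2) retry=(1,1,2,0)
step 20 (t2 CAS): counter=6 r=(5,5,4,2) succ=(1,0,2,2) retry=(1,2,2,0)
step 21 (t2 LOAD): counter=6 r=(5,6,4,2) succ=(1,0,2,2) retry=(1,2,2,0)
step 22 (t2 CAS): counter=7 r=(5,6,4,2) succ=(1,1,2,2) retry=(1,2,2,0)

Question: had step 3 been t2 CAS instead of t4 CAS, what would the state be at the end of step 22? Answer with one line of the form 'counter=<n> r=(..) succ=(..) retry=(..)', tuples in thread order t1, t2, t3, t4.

counter=7 r=(5,6,4,1) succ=(1,1,4,0) retry=(1,3,0,1)

(re-executing from step 3 with the substitution; state before step 3: counter=1 r=(0,0,1,1) succ=(0,0,0,0) retry=(0,0,0,0))
step 3 (t2 CAS): counter=1 r=(0,0,1,1) succ=(0,0,0,0) retry=(0,1,0,0)
step 4 (t4 LOAD): counter=1 r=(0,0,1,1) succ=(0,0,0,0) retry=(0,1,0,0)
step 5 (t3 CAS): counter=2 r=(0,0,1,1) succ=(0,0,1,0) retry=(0,1,0,0)
step 6 (t2 LOAD): counter=2 r=(0,2,1,1) succ=(0,0,1,0) retry=(0,1,0,0)
step 7 (t3 LOAD): counter=2 r=(0,2,2,1) succ=(0,0,1,0) retry=(0,1,0,0)
step 8 (t4 CAS): counter=2 r=(0,2,2,1) succ=(0,0,1,0) retry=(0,1,0,1)
step 9 (t1 LOAD): counter=2 r=(2,2,2,1) succ=(0,0,1,0) retry=(0,1,0,1)
step 10 (t3 CAS): counter=3 r=(2,2,2,1) succ=(0,0,2,0) retry=(0,1,0,1)
step 11 (t3 LOAD): counter=3 r=(2,2,3,1) succ=(0,0,2,0) retry=(0,1,0,1)
step 12 (t3 CAS): counter=4 r=(2,2,3,1) succ=(0,0,3,0) retry=(0,1,0,1)
step 13 (t2 CAS): counter=4 r=(2,2,3,1) succ=(0,0,3,0) retry=(0,2,0,1)
step 14 (t3 LOAD): counter=4 r=(2,2,4,1) succ=(0,0,3,0) retry=(0,2,0,1)
step 15 (t3 CAS): counter=5 r=(2,2,4,1) succ=(0,0,4,0) retry=(0,2,0,1)
step 16 (t1 CAS): counter=5 r=(2,2,4,1) succ=(0,0,4,0) retry=(1,2,0,1)
step 17 (t1 LOAD): counter=5 r=(5,2,4,1) succ=(0,0,4,0) retry=(1,2,0,1)
step 18 (t2 LOAD): counter=5 r=(5,5,4,1) succ=(0,0,4,0) retry=(1,2,0,1)
step 19 (t1 CAS): counter=6 r=(5,5,4,1) succ=(1,0,4,0) retry=(1,2,0,1)
step 20 (t2 CAS): counter=6 r=(5,5,4,1) succ=(1,0,4,0) retry=(1,3,0,1)
step 21 (t2 LOAD): counter=6 r=(5,6,4,1) succ=(1,0,4,0) retry=(1,3,0,1)
step 22 (t2 CAS): counter=7 r=(5,6,4,1) succ=(1,1,4,0) retry=(1,3,0,1)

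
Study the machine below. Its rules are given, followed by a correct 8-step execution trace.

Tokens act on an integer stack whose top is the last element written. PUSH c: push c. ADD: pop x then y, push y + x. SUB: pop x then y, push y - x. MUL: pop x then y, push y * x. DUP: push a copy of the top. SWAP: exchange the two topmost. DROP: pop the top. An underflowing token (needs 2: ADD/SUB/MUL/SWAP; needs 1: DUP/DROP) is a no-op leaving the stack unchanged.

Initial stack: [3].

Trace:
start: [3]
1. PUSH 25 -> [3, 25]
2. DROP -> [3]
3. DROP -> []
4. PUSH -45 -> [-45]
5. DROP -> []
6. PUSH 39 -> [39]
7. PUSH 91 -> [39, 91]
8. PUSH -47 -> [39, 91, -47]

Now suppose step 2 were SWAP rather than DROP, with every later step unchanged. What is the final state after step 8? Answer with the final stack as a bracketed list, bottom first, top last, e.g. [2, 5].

[25, 39, 91, -47]

(re-executing from step 2 with the substitution; state before step 2: [3, 25])
2. SWAP -> [25, 3]
3. DROP -> [25]
4. PUSH -45 -> [25, -45]
5. DROP -> [25]
6. PUSH 39 -> [25, 39]
7. PUSH 91 -> [25, 39, 91]
8. PUSH -47 -> [25, 39, 91, -47]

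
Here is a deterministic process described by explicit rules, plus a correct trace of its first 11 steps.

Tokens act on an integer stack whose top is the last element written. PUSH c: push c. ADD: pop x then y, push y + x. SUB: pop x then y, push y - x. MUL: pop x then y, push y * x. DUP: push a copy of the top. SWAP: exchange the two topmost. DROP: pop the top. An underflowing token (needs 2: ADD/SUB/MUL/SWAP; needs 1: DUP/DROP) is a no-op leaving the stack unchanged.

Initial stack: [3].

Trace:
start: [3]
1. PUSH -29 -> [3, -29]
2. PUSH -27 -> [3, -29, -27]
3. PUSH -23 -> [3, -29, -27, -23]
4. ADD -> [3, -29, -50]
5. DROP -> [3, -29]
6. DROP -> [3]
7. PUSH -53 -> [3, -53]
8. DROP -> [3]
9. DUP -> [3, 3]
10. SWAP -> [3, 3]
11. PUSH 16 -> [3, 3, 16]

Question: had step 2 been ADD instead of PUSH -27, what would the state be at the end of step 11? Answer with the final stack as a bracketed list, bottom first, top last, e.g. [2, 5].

(re-executing from step 2 with the substitution; state before step 2: [3, -29])
2. ADD -> [-26]
3. PUSH -23 -> [-26, -23]
4. ADD -> [-49]
5. DROP -> []
6. DROP -> []
7. PUSH -53 -> [-53]
8. DROP -> []
9. DUP -> []
10. SWAP -> []
11. PUSH 16 -> [16]

[16]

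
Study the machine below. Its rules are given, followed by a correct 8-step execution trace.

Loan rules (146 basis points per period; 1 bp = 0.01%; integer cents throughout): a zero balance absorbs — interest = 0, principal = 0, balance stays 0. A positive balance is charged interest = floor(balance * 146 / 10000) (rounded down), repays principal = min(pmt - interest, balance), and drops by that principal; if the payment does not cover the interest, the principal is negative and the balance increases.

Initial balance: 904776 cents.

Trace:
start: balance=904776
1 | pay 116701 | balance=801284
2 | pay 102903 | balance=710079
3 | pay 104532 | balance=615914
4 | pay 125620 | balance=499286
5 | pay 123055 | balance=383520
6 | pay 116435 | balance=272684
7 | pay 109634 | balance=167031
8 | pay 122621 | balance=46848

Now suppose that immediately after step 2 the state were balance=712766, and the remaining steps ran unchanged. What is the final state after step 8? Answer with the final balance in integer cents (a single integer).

49778

state after step 2 := balance=712766
3 | pay 104532 | balance=618640
4 | pay 125620 | balance=502052
5 | pay 123055 | balance=386326
6 | pay 116435 | balance=275531
7 | pay 109634 | balance=169919
8 | pay 122621 | balance=49778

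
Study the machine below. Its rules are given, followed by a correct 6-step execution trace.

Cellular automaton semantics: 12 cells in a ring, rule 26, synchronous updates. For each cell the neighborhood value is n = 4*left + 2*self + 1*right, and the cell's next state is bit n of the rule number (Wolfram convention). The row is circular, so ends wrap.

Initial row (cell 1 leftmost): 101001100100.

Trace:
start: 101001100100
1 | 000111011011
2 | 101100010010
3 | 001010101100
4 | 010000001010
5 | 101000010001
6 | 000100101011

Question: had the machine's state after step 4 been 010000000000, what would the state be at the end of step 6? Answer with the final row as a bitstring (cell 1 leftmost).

000100000001

state after step 4 := 010000000000
5 | 101000000000
6 | 000100000001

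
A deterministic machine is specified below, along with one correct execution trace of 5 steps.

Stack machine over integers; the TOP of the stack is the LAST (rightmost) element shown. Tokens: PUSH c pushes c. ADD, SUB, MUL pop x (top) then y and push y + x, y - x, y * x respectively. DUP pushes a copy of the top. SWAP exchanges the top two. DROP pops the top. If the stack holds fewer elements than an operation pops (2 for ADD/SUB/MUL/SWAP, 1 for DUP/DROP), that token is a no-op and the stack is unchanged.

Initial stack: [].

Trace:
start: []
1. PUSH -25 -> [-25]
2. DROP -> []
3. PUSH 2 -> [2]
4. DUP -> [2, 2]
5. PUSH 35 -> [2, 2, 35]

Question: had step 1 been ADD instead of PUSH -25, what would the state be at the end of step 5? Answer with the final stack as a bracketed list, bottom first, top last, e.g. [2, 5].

(re-executing from step 1 with the substitution; state before step 1: [])
1. ADD -> []
2. DROP -> []
3. PUSH 2 -> [2]
4. DUP -> [2, 2]
5. PUSH 35 -> [2, 2, 35]

[2, 2, 35]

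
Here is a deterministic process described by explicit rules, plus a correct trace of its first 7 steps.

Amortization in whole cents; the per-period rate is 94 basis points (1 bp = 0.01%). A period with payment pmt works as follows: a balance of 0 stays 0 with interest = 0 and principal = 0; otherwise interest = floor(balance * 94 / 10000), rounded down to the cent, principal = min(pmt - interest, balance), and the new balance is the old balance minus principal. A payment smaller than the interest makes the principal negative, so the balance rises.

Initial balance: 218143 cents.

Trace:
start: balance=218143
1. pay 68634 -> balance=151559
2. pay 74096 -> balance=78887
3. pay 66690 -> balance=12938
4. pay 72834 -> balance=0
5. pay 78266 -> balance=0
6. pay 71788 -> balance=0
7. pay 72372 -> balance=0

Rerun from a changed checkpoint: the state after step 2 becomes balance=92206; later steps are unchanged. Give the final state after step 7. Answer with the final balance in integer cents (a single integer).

0

state after step 2 := balance=92206
3. pay 66690 -> balance=26382
4. pay 72834 -> balance=0
5. pay 78266 -> balance=0
6. pay 71788 -> balance=0
7. pay 72372 -> balance=0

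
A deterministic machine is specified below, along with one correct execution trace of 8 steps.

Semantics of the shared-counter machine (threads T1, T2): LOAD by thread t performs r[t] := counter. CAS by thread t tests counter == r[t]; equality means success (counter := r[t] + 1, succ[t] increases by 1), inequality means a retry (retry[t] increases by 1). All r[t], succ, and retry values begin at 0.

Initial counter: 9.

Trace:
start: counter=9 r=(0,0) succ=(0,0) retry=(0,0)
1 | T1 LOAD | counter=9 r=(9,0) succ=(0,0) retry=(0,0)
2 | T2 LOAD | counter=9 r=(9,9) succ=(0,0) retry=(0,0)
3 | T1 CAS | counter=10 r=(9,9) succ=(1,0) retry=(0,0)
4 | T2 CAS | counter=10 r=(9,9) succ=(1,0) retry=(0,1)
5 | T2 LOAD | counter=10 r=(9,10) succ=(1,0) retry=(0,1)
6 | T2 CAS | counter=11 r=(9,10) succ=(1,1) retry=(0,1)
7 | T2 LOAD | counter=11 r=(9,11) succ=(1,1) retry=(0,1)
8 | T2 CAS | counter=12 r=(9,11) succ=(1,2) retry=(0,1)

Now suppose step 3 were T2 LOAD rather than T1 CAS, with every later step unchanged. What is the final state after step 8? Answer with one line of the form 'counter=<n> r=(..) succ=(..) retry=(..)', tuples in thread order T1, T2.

counter=12 r=(9,11) succ=(0,3) retry=(0,0)

(re-executing from step 3 with the substitution; state before step 3: counter=9 r=(9,9) succ=(0,0) retry=(0,0))
3 | T2 LOAD | counter=9 r=(9,9) succ=(0,0) retry=(0,0)
4 | T2 CAS | counter=10 r=(9,9) succ=(0,1) retry=(0,0)
5 | T2 LOAD | counter=10 r=(9,10) succ=(0,1) retry=(0,0)
6 | T2 CAS | counter=11 r=(9,10) succ=(0,2) retry=(0,0)
7 | T2 LOAD | counter=11 r=(9,11) succ=(0,2) retry=(0,0)
8 | T2 CAS | counter=12 r=(9,11) succ=(0,3) retry=(0,0)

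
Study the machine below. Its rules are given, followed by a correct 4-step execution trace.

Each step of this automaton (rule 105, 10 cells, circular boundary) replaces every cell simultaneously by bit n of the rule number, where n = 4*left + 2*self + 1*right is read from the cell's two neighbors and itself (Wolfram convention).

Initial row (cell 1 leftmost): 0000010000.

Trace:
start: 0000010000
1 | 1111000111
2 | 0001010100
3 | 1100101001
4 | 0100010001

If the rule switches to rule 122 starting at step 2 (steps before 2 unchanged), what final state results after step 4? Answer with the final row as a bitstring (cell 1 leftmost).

0110000011

(re-executing steps 2..4 under rule 122; state before step 2: 1111000111)
2 | 0001101100
3 | 0011111110
4 | 0110000011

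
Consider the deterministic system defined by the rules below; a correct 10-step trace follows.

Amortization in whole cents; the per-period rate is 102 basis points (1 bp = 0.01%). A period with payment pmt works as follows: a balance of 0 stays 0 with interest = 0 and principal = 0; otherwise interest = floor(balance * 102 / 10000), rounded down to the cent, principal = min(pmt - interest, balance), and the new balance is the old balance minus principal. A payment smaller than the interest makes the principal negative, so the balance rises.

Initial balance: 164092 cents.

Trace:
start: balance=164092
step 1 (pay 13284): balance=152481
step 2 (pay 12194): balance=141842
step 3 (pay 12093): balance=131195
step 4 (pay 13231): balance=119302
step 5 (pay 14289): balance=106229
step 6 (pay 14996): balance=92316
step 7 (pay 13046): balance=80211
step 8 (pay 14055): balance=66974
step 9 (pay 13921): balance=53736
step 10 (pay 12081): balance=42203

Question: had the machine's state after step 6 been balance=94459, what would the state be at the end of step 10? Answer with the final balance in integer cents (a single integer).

state after step 6 := balance=94459
step 7 (pay 13046): balance=82376
step 8 (pay 14055): balance=69161
step 9 (pay 13921): balance=55945
step 10 (pay 12081): balance=44434

44434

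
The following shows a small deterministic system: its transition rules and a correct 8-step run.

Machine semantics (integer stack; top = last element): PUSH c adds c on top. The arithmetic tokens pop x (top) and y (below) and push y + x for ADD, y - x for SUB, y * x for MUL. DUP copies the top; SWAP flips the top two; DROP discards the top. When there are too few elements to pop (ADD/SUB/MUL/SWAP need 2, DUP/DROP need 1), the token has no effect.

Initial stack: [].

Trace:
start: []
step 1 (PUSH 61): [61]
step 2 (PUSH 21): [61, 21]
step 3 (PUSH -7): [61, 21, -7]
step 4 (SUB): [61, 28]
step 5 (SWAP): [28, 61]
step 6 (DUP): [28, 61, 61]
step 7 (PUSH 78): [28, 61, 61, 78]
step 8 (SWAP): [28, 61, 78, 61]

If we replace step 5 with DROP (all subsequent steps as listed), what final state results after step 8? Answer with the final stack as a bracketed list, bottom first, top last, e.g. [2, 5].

[61, 78, 61]

(re-executing from step 5 with the substitution; state before step 5: [61, 28])
step 5 (DROP): [61]
step 6 (DUP): [61, 61]
step 7 (PUSH 78): [61, 61, 78]
step 8 (SWAP): [61, 78, 61]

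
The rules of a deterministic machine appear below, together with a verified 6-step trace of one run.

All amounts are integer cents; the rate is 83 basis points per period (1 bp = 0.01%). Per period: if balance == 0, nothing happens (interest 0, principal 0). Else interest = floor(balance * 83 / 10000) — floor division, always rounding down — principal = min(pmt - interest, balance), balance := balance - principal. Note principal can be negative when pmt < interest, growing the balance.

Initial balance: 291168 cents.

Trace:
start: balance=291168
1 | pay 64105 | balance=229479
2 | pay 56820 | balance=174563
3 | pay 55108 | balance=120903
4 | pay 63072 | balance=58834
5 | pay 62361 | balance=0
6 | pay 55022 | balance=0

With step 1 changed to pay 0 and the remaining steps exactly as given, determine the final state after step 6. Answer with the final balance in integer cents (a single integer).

8723

(re-executing from step 1 with the substitution; state before step 1: balance=291168)
1 | pay 0 | balance=293584
2 | pay 56820 | balance=239200
3 | pay 55108 | balance=186077
4 | pay 63072 | balance=124549
5 | pay 62361 | balance=63221
6 | pay 55022 | balance=8723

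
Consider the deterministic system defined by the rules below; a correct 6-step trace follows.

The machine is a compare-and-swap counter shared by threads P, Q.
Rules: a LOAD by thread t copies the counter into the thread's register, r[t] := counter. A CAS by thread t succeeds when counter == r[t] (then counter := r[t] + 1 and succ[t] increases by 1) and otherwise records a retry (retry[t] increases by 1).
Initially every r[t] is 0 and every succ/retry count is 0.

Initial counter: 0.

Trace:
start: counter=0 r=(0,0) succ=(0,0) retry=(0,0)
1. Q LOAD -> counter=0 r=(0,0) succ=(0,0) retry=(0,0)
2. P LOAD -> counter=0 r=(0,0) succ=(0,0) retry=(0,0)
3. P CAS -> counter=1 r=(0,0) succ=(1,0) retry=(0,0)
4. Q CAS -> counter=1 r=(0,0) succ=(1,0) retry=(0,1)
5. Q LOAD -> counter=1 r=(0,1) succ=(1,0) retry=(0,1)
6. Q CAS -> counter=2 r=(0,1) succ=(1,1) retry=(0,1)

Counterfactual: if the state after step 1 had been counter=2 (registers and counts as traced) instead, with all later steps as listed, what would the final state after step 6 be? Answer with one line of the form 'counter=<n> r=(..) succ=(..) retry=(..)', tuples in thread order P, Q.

counter=4 r=(2,3) succ=(1,1) retry=(0,1)

state after step 1 := counter=2 r=(0,0) succ=(0,0) retry=(0,0)
2. P LOAD -> counter=2 r=(2,0) succ=(0,0) retry=(0,0)
3. P CAS -> counter=3 r=(2,0) succ=(1,0) retry=(0,0)
4. Q CAS -> counter=3 r=(2,0) succ=(1,0) retry=(0,1)
5. Q LOAD -> counter=3 r=(2,3) succ=(1,0) retry=(0,1)
6. Q CAS -> counter=4 r=(2,3) succ=(1,1) retry=(0,1)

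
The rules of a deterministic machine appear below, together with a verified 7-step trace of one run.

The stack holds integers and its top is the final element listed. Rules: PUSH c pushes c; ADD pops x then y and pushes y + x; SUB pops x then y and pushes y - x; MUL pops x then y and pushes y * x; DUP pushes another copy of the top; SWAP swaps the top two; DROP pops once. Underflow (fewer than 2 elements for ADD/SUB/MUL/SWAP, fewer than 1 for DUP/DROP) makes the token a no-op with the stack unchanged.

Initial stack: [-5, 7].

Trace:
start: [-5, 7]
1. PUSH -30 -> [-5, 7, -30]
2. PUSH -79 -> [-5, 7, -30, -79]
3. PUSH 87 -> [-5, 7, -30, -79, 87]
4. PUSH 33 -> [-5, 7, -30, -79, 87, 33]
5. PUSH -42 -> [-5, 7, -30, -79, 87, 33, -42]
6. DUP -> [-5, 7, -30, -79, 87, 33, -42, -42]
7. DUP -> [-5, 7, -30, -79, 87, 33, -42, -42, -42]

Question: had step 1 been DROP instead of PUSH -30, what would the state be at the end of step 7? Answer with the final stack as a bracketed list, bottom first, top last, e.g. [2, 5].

[-5, -79, 87, 33, -42, -42, -42]

(re-executing from step 1 with the substitution; state before step 1: [-5, 7])
1. DROP -> [-5]
2. PUSH -79 -> [-5, -79]
3. PUSH 87 -> [-5, -79, 87]
4. PUSH 33 -> [-5, -79, 87, 33]
5. PUSH -42 -> [-5, -79, 87, 33, -42]
6. DUP -> [-5, -79, 87, 33, -42, -42]
7. DUP -> [-5, -79, 87, 33, -42, -42, -42]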